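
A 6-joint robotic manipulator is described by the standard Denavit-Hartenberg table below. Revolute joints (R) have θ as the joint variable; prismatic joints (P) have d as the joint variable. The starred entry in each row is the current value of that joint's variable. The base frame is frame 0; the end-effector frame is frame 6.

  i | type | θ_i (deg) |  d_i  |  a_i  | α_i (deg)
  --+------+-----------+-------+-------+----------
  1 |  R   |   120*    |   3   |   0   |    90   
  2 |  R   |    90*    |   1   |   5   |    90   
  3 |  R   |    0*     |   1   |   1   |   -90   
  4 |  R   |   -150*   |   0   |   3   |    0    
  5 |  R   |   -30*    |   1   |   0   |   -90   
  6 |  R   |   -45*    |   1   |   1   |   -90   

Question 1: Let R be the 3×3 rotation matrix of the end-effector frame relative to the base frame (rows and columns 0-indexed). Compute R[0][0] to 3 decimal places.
End-effector x-axis (col 0 of R) = (0.6124,0.3536,-0.7071)
R[0][0] = 0.6124

0.612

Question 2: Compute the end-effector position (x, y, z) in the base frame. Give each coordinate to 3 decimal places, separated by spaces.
0.594 4.385 5.695

after link 1: o_1 = (0.0000, 0.0000, 3.0000)
after link 2: o_2 = (0.8660, 0.5000, 8.0000)
after link 3: o_3 = (0.3660, 1.3660, 9.0000)
after link 4: o_4 = (-0.3840, 2.6651, 6.4019)
after link 5: o_5 = (0.4821, 3.1651, 6.4019)
after link 6: o_6 = (0.5944, 4.3846, 5.6948)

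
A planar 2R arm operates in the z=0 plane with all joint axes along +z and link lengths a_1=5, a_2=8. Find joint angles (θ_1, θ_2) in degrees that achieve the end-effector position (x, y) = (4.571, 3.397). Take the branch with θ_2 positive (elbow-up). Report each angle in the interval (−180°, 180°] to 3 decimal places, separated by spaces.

-60.002 134.998

cos θ_2 = (32.4337−5²−8²)/(2·5·8) = -0.7071; θ_2 = 134.9978° (elbow-up)
β = atan2(3.3970,4.5710) = 36.6184°; ψ = atan2(5.6571,-0.6566) = 96.6209°
θ_1 = β − ψ = -60.0025°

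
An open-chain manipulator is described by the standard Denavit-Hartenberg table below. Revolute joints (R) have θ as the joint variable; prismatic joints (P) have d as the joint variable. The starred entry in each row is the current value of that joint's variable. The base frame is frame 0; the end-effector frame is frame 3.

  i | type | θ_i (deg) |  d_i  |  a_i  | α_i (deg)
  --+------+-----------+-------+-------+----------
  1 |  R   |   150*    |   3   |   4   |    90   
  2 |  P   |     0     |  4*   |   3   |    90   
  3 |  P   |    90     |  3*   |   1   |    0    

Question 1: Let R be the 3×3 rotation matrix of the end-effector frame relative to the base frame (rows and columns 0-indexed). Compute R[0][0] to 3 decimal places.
0.500

End-effector x-axis (col 0 of R) = (0.5000,0.8660,0.0000)
R[0][0] = 0.5000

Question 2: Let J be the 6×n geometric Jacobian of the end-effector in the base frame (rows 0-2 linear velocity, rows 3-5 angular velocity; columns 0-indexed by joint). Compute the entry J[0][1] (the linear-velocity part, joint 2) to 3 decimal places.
0.500

prismatic axis z_1 = (0.5000,0.8660,0.0000)
J_v[:, 1] = z_1; J_ω[:, 1] = (0,0,0)
entry J[0][1] = 0.5000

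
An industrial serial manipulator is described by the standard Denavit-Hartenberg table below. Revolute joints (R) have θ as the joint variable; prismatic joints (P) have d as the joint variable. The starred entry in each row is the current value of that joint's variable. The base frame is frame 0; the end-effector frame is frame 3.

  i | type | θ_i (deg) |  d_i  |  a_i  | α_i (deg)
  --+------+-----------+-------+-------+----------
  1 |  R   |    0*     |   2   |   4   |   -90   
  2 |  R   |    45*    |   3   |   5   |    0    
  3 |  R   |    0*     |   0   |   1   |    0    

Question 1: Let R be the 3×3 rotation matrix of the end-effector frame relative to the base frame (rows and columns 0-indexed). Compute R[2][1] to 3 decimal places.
-0.707

End-effector y-axis (col 1 of R) = (-0.7071,0.0000,-0.7071)
R[2][1] = -0.7071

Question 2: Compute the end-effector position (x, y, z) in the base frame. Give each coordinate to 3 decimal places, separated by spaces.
8.243 3.000 -2.243

after link 1: o_1 = (4.0000, 0.0000, 2.0000)
after link 2: o_2 = (7.5355, 3.0000, -1.5355)
after link 3: o_3 = (8.2426, 3.0000, -2.2426)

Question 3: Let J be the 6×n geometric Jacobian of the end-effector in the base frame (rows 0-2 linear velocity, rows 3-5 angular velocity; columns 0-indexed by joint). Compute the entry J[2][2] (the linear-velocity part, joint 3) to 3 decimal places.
axis z_2 = (0.0000,1.0000,0.0000); lever o_n−o_2 = (0.7071,0.0000,-0.7071)
cross product → J_v[:, 2] = (-0.7071,0.0000,-0.7071)
J_ω[:, 2] = z_2
entry J[2][2] = -0.7071

-0.707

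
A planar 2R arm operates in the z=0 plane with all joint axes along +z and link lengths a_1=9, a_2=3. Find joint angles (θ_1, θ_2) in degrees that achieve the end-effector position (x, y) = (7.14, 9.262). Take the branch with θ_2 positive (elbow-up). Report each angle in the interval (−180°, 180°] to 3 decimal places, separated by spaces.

cos θ_2 = (136.7642−9²−3²)/(2·9·3) = 0.8660; θ_2 = 30.0024° (elbow-up)
β = atan2(9.2620,7.1400) = 52.3717°; ψ = atan2(1.5001,11.5980) = 7.3698°
θ_1 = β − ψ = 45.0018°

45.002 30.002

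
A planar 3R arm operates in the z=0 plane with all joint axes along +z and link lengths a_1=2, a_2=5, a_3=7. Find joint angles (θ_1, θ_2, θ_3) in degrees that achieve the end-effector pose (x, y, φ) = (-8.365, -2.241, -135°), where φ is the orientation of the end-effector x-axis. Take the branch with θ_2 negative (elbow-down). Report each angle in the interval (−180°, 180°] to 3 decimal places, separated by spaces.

-121.837 -119.996 106.833

wrist centre = target − a_3·(cos φ, sin φ) = (-3.4153, 2.7087)
cos θ_2 = (19.0013−2²−5²)/(2·2·5) = -0.4999; θ_2 = -119.9958° (elbow-down)
β = atan2(2.7087,-3.4153) = 141.5809°; ψ = atan2(-4.3303,-0.4997) = -96.5824°
θ_1 = β − ψ = 238.1633°
θ_3 = φ − θ_1 − θ_2 = 106.8325° (wrapped to (-180°,180°])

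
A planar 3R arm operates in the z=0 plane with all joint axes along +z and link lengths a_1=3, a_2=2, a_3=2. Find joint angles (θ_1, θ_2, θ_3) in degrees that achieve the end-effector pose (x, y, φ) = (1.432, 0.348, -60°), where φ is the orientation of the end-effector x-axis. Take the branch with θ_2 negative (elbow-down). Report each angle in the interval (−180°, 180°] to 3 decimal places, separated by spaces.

wrist centre = target − a_3·(cos φ, sin φ) = (0.4320, 2.0801)
cos θ_2 = (4.5132−3²−2²)/(2·3·2) = -0.7072; θ_2 = -135.0100° (elbow-down)
β = atan2(2.0801,0.4320) = 78.2672°; ψ = atan2(-1.4140,1.5855) = -41.7262°
θ_1 = β − ψ = 119.9934°
θ_3 = φ − θ_1 − θ_2 = -44.9834° (wrapped to (-180°,180°])

119.993 -135.010 -44.983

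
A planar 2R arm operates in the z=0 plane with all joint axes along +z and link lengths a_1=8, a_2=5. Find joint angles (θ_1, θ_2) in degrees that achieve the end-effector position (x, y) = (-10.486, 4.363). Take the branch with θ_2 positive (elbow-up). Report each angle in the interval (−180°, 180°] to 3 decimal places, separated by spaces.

134.996 60.007

cos θ_2 = (128.9920−8²−5²)/(2·8·5) = 0.4999; θ_2 = 60.0066° (elbow-up)
β = atan2(4.3630,-10.4860) = 157.4089°; ψ = atan2(4.3304,10.4995) = 22.4132°
θ_1 = β − ψ = 134.9956°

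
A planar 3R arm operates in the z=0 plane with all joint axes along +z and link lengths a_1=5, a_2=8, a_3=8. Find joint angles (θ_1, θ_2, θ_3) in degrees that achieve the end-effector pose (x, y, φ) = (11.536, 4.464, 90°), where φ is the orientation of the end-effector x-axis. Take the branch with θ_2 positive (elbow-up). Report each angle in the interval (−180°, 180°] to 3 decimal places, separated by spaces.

wrist centre = target − a_3·(cos φ, sin φ) = (11.5360, -3.5360)
cos θ_2 = (145.5826−5²−8²)/(2·5·8) = 0.7073; θ_2 = 44.9858° (elbow-up)
β = atan2(-3.5360,11.5360) = -17.0413°; ψ = atan2(5.6554,10.6583) = 27.9512°
θ_1 = β − ψ = -44.9924°
θ_3 = φ − θ_1 − θ_2 = 90.0067° (wrapped to (-180°,180°])

-44.992 44.986 90.007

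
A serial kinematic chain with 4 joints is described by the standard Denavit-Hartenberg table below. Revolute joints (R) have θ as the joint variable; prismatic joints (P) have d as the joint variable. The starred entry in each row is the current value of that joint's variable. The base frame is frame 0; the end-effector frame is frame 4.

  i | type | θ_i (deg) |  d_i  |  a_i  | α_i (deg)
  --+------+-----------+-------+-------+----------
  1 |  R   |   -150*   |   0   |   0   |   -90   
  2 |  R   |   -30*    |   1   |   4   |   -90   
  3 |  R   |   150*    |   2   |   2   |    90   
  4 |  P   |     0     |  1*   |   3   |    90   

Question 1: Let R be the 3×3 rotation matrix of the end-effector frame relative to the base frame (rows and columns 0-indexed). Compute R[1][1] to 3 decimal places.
0.533

End-effector y-axis (col 1 of R) = (-0.8080,0.5335,0.2500)
R[1][1] = 0.5335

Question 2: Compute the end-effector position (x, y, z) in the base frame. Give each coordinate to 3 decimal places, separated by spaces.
-2.176 1.475 -1.647

after link 1: o_1 = (0.0000, 0.0000, 0.0000)
after link 2: o_2 = (-2.5000, -2.5981, 2.0000)
after link 3: o_3 = (-2.5670, -1.4821, -0.5981)
after link 4: o_4 = (-2.1764, 1.4755, -1.6471)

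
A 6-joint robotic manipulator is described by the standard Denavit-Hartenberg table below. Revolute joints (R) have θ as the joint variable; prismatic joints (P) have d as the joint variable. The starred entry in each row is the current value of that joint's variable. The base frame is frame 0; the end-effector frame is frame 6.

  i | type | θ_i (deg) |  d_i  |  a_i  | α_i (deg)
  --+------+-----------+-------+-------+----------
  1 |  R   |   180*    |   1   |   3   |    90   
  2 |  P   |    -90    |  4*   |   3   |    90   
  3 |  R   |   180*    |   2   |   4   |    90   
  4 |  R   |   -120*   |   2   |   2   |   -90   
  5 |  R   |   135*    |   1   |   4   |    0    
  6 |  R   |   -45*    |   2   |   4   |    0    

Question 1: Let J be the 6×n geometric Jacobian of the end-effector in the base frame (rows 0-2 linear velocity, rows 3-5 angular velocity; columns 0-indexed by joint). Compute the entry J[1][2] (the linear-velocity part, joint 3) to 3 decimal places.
axis z_2 = (1.0000,-0.0000,-0.0000); lever o_n−o_2 = (1.2174,-4.8284,7.0123)
cross product → J_v[:, 2] = (-0.0000,-7.0123,-4.8284)
J_ω[:, 2] = z_2
entry J[1][2] = -7.0123

-7.012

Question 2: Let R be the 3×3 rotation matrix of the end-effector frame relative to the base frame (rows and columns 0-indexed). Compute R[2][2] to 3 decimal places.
0.866

End-effector z-axis (col 2 of R) = (-0.5000,0.0000,0.8660)
R[2][2] = 0.8660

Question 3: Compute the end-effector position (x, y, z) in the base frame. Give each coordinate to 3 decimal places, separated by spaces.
after link 1: o_1 = (-3.0000, 0.0000, 1.0000)
after link 2: o_2 = (-3.0000, 4.0000, -2.0000)
after link 3: o_3 = (-1.0000, 4.0000, 2.0000)
after link 4: o_4 = (-2.7321, 6.0000, 1.0000)
after link 5: o_5 = (-0.7826, 3.1716, 3.2802)
after link 6: o_6 = (-1.7826, -0.8284, 5.0123)

-1.783 -0.828 5.012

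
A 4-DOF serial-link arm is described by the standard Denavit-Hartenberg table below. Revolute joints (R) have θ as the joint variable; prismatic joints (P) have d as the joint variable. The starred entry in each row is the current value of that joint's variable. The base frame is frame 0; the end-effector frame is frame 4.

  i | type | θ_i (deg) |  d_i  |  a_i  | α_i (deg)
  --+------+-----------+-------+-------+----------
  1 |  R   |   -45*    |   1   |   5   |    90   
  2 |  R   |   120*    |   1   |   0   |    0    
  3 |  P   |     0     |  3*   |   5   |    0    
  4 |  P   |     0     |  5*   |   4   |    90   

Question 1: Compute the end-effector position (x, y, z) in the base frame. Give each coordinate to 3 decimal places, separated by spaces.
-6.010 -6.718 8.794

after link 1: o_1 = (3.5355, -3.5355, 1.0000)
after link 2: o_2 = (2.8284, -4.2426, 1.0000)
after link 3: o_3 = (-1.0607, -4.5962, 5.3301)
after link 4: o_4 = (-6.0104, -6.7175, 8.7942)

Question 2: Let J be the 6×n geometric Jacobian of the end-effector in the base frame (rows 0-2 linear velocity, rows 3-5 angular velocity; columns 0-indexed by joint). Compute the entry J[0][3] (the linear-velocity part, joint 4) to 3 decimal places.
-0.707

prismatic axis z_3 = (-0.7071,-0.7071,0.0000)
J_v[:, 3] = z_3; J_ω[:, 3] = (0,0,0)
entry J[0][3] = -0.7071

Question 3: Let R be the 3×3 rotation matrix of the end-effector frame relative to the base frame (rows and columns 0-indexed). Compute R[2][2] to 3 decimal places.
0.500

End-effector z-axis (col 2 of R) = (0.6124,-0.6124,0.5000)
R[2][2] = 0.5000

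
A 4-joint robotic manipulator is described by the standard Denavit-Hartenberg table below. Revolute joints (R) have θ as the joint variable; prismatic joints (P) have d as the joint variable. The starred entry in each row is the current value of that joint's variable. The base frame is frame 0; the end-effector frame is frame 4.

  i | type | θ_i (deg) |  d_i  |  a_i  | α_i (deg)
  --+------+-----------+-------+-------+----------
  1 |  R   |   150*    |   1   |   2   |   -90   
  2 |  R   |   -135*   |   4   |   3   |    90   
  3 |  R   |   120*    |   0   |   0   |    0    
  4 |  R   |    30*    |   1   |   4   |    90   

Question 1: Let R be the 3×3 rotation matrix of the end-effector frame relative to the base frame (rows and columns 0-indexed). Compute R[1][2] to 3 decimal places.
-0.927

End-effector z-axis (col 2 of R) = (-0.1268,-0.9268,0.3536)
R[1][2] = -0.9268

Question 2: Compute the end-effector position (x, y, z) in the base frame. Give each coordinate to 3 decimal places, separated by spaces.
after link 1: o_1 = (-1.7321, 1.0000, 1.0000)
after link 2: o_2 = (-1.8949, -3.5248, 3.1213)
after link 3: o_3 = (-1.8949, -3.5248, 3.1213)
after link 4: o_4 = (-4.4039, -4.3856, -0.0353)

-4.404 -4.386 -0.035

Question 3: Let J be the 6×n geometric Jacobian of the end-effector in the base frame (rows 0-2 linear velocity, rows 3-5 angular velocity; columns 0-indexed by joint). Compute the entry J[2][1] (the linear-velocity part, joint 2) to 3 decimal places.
0.379

axis z_1 = (-0.5000,-0.8660,0.0000); lever o_n−o_1 = (-2.6718,-5.3856,-1.0353)
cross product → J_v[:, 1] = (0.8966,-0.5176,0.3789)
J_ω[:, 1] = z_1
entry J[2][1] = 0.3789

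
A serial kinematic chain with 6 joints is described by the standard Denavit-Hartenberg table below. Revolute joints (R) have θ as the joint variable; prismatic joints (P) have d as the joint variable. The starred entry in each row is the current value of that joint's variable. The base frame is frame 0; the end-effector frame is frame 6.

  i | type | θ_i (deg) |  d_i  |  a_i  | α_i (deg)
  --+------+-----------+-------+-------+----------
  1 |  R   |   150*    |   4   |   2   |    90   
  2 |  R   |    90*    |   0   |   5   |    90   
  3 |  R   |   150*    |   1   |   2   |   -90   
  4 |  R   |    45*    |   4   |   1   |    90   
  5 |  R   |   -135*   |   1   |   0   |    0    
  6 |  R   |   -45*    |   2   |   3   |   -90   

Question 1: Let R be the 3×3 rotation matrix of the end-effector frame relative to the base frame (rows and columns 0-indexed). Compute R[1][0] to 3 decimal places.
End-effector x-axis (col 0 of R) = (-0.7891,0.0474,0.6124)
R[1][0] = 0.0474

0.047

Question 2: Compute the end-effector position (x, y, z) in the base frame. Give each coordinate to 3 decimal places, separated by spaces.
after link 1: o_1 = (-1.7321, 1.0000, 4.0000)
after link 2: o_2 = (-1.7321, 1.0000, 9.0000)
after link 3: o_3 = (-2.0981, 2.3660, 7.2679)
after link 4: o_4 = (-3.0410, -0.6813, 4.6556)
after link 5: o_5 = (-3.4766, -0.0216, 4.0432)
after link 6: o_6 = (-6.7152, 1.4400, 4.6556)

-6.715 1.440 4.656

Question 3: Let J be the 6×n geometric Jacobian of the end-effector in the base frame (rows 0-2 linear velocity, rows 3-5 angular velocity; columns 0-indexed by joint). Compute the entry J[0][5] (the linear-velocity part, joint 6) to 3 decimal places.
1.299

axis z_5 = (-0.4356,0.6597,-0.6124); lever o_n−o_5 = (-3.2386,1.4616,0.6124)
cross product → J_v[:, 5] = (1.2990,2.2500,1.5000)
J_ω[:, 5] = z_5
entry J[0][5] = 1.2990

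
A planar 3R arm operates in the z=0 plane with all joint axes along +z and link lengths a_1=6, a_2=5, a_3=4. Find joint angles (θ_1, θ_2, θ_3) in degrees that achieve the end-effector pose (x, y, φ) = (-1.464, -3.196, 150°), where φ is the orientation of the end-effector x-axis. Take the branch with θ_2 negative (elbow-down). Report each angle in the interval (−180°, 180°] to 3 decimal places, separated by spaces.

-17.895 -120.001 -72.104

wrist centre = target − a_3·(cos φ, sin φ) = (2.0001, -5.1960)
cos θ_2 = (30.9988−6²−5²)/(2·6·5) = -0.5000; θ_2 = -120.0013° (elbow-down)
β = atan2(-5.1960,2.0001) = -68.9467°; ψ = atan2(-4.3301,3.4999) = -51.0521°
θ_1 = β − ψ = -17.8946°
θ_3 = φ − θ_1 − θ_2 = -72.1041° (wrapped to (-180°,180°])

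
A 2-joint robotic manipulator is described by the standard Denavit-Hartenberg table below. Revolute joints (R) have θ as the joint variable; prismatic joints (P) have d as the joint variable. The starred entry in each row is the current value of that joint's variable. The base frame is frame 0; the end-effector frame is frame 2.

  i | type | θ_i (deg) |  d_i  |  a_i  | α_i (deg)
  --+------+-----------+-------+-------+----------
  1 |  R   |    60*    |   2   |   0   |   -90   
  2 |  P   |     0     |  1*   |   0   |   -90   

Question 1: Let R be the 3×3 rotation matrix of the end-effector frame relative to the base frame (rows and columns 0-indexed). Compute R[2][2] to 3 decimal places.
End-effector z-axis (col 2 of R) = (-0.0000,0.0000,-1.0000)
R[2][2] = -1.0000

-1.000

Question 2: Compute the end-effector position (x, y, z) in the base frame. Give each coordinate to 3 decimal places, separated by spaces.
-0.866 0.500 2.000

after link 1: o_1 = (0.0000, 0.0000, 2.0000)
after link 2: o_2 = (-0.8660, 0.5000, 2.0000)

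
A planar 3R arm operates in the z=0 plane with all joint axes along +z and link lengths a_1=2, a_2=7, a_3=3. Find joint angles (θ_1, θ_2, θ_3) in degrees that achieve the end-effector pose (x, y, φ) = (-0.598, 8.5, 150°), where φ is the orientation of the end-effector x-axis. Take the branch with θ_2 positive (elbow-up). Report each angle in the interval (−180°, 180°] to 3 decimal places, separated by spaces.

wrist centre = target − a_3·(cos φ, sin φ) = (2.0001, 7.0000)
cos θ_2 = (53.0003−2²−7²)/(2·2·7) = 0.0000; θ_2 = 89.9994° (elbow-up)
β = atan2(7.0000,2.0001) = 74.0540°; ψ = atan2(7.0000,2.0001) = 74.0540°
θ_1 = β − ψ = 0.0000°
θ_3 = φ − θ_1 − θ_2 = 60.0006° (wrapped to (-180°,180°])

0.000 89.999 60.001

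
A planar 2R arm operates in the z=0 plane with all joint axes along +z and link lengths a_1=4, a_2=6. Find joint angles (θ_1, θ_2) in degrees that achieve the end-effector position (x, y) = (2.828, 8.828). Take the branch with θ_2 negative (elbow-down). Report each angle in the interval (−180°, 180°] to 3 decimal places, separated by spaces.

cos θ_2 = (85.9312−4²−6²)/(2·4·6) = 0.7069; θ_2 = -45.0168° (elbow-down)
β = atan2(8.8280,2.8280) = 72.2374°; ψ = atan2(-4.2439,8.2414) = -27.2461°
θ_1 = β − ψ = 99.4835°

99.484 -45.017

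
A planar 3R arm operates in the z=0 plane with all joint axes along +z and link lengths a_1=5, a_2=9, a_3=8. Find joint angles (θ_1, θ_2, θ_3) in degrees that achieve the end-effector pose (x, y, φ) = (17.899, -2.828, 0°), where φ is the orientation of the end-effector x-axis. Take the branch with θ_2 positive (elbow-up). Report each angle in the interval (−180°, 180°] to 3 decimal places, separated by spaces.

-76.895 90.008 -13.113

wrist centre = target − a_3·(cos φ, sin φ) = (9.8990, -2.8280)
cos θ_2 = (105.9878−5²−9²)/(2·5·9) = -0.0001; θ_2 = 90.0078° (elbow-up)
β = atan2(-2.8280,9.8990) = -15.9439°; ψ = atan2(9.0000,4.9988) = 60.9513°
θ_1 = β − ψ = -76.8952°
θ_3 = φ − θ_1 − θ_2 = -13.1126° (wrapped to (-180°,180°])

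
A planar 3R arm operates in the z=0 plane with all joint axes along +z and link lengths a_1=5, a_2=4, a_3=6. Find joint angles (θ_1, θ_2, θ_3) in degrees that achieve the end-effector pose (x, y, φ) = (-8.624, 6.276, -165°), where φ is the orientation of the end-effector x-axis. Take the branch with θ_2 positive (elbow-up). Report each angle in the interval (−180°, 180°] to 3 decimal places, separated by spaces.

90.006 44.984 60.010

wrist centre = target − a_3·(cos φ, sin φ) = (-2.8284, 7.8289)
cos θ_2 = (69.2920−5²−4²)/(2·5·4) = 0.7073; θ_2 = 44.9843° (elbow-up)
β = atan2(7.8289,-2.8284) = 109.8639°; ψ = atan2(2.8277,7.8292) = 19.8581°
θ_1 = β − ψ = 90.0058°
θ_3 = φ − θ_1 − θ_2 = 60.0099° (wrapped to (-180°,180°])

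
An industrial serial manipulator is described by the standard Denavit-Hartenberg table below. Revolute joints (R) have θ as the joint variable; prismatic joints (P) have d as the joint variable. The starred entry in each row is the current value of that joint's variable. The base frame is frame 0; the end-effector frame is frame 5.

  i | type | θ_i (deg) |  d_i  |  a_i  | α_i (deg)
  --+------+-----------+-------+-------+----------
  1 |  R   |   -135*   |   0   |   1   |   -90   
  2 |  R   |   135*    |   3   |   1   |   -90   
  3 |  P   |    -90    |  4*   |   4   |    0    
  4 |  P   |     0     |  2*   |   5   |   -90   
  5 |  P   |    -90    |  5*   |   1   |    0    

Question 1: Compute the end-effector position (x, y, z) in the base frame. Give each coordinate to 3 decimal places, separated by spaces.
after link 1: o_1 = (-0.7071, -0.7071, 0.0000)
after link 2: o_2 = (1.9142, -2.3284, -0.7071)
after link 3: o_3 = (6.7426, -3.1569, 2.1213)
after link 4: o_4 = (11.2782, -5.6924, 3.5355)
after link 5: o_5 = (14.2782, -2.6924, 0.7071)

14.278 -2.692 0.707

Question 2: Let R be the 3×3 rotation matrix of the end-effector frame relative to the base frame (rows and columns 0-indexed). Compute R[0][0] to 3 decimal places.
End-effector x-axis (col 0 of R) = (0.5000,0.5000,0.7071)
R[0][0] = 0.5000

0.500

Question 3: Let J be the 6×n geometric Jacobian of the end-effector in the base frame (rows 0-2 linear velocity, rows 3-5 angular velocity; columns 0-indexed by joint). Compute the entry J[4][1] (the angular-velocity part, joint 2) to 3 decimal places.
axis z_1 = (0.7071,-0.7071,0.0000); lever o_n−o_1 = (14.9853,-1.9853,0.7071)
cross product → J_v[:, 1] = (-0.5000,-0.5000,9.1924)
J_ω[:, 1] = z_1
entry J[4][1] = -0.7071

-0.707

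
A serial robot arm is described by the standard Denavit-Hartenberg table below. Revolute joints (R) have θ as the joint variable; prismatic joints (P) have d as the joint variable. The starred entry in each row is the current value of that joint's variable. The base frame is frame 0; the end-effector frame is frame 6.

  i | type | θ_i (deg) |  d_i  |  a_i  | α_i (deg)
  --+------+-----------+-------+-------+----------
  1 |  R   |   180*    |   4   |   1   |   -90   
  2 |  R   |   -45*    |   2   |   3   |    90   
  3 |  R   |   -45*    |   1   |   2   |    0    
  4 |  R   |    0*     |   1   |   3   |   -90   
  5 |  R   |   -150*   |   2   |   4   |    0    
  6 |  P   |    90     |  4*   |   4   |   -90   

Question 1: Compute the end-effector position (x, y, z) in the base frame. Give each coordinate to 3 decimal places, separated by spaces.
after link 1: o_1 = (-1.0000, 0.0000, 4.0000)
after link 2: o_2 = (-3.1213, -2.0000, 6.1213)
after link 3: o_3 = (-3.4142, -0.5858, 7.8284)
after link 4: o_4 = (-4.2071, 1.5355, 10.0355)
after link 5: o_5 = (-2.0608, -2.3282, 10.7177)
after link 6: o_6 = (-2.6114, -3.7424, 16.1672)

-2.611 -3.742 16.167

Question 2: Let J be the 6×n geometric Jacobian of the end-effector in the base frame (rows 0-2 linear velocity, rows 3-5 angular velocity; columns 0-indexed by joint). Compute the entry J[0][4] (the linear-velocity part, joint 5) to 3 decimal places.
axis z_4 = (-0.5000,-0.7071,0.5000); lever o_n−o_4 = (1.5958,-5.2779,6.1317)
cross product → J_v[:, 4] = (-1.6968,3.8637,3.7673)
J_ω[:, 4] = z_4
entry J[0][4] = -1.6968

-1.697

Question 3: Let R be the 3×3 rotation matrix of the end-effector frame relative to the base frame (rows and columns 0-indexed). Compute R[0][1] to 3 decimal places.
End-effector y-axis (col 1 of R) = (0.5000,0.7071,-0.5000)
R[0][1] = 0.5000

0.500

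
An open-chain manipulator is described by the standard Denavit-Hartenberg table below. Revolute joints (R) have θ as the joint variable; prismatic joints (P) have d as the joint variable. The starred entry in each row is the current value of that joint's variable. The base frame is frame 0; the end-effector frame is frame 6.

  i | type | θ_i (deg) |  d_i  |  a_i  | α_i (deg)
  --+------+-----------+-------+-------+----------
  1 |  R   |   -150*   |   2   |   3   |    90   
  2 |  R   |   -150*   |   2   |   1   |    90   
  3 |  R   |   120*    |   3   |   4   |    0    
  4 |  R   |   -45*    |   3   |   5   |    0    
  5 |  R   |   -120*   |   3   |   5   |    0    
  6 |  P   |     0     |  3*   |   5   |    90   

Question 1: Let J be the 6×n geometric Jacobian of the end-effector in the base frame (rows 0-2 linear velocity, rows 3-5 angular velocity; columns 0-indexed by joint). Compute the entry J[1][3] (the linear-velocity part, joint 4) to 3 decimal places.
axis z_3 = (0.4330,0.2500,0.8660); lever o_n−o_3 = (11.2917,3.9311,3.6116)
cross product → J_v[:, 3] = (-2.5015,8.2150,-1.1207)
J_ω[:, 3] = z_3
entry J[1][3] = 8.2150

8.215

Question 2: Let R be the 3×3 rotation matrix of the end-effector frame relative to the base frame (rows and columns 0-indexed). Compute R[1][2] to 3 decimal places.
-0.919

End-effector z-axis (col 2 of R) = (-0.1768,-0.9186,0.3536)
R[1][2] = -0.9186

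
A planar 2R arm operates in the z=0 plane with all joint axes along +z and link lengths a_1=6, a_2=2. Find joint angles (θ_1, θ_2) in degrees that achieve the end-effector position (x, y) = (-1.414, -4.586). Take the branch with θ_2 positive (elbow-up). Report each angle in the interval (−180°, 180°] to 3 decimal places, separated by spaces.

-124.276 134.995

cos θ_2 = (23.0308−6²−2²)/(2·6·2) = -0.7071; θ_2 = 134.9954° (elbow-up)
β = atan2(-4.5860,-1.4140) = -107.1361°; ψ = atan2(1.4143,4.5859) = 17.1402°
θ_1 = β − ψ = -124.2762°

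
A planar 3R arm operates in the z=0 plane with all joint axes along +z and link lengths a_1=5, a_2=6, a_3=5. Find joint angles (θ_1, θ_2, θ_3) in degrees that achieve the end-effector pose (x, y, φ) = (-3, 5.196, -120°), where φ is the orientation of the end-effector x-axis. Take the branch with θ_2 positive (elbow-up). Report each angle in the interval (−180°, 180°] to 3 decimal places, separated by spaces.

59.998 60.003 119.999

wrist centre = target − a_3·(cos φ, sin φ) = (-0.5000, 9.5261)
cos θ_2 = (90.9971−5²−6²)/(2·5·6) = 0.5000; θ_2 = 60.0032° (elbow-up)
β = atan2(9.5261,-0.5000) = 93.0045°; ψ = atan2(5.1963,7.9997) = 33.0063°
θ_1 = β − ψ = 59.9983°
θ_3 = φ − θ_1 − θ_2 = 119.9985° (wrapped to (-180°,180°])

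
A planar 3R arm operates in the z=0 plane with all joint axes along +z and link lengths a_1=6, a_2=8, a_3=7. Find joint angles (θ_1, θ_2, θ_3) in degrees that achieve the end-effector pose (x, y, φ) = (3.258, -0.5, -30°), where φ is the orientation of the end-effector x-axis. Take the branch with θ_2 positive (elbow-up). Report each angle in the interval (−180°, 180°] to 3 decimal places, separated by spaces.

30.006 149.998 149.996

wrist centre = target − a_3·(cos φ, sin φ) = (-2.8042, 3.0000)
cos θ_2 = (16.8634−6²−8²)/(2·6·8) = -0.8660; θ_2 = 149.9978° (elbow-up)
β = atan2(3.0000,-2.8042) = 133.0677°; ψ = atan2(4.0003,-0.9280) = 103.0614°
θ_1 = β − ψ = 30.0063°
θ_3 = φ − θ_1 − θ_2 = 149.9959° (wrapped to (-180°,180°])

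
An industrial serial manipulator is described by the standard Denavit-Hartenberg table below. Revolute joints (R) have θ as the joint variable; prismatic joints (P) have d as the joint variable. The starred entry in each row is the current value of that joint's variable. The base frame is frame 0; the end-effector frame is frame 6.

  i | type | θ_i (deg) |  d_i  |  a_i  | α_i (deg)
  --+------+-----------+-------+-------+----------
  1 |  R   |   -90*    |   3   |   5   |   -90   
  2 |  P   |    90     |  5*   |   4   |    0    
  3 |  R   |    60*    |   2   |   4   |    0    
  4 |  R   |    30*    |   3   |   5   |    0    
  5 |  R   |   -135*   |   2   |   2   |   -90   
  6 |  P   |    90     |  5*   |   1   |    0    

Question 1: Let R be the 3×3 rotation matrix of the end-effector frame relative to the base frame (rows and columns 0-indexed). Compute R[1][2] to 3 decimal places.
0.707

End-effector z-axis (col 2 of R) = (0.0000,0.7071,-0.7071)
R[1][2] = 0.7071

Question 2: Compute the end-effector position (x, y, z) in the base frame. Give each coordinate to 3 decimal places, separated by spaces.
11.000 5.585 -7.950

after link 1: o_1 = (0.0000, -5.0000, 3.0000)
after link 2: o_2 = (5.0000, -5.0000, -1.0000)
after link 3: o_3 = (7.0000, -1.5359, -3.0000)
after link 4: o_4 = (10.0000, 3.4641, -3.0000)
after link 5: o_5 = (12.0000, 2.0499, -4.4142)
after link 6: o_6 = (11.0000, 5.5854, -7.9497)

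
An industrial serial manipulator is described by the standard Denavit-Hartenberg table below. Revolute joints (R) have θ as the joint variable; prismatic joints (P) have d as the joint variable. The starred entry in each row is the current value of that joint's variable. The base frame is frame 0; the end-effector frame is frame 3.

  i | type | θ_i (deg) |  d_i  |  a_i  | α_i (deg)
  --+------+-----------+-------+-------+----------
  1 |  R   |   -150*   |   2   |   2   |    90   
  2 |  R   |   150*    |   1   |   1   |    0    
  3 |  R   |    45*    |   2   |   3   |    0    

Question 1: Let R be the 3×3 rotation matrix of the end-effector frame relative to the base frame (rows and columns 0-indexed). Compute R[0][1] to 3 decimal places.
End-effector y-axis (col 1 of R) = (-0.2241,-0.1294,-0.9659)
R[0][1] = -0.2241

-0.224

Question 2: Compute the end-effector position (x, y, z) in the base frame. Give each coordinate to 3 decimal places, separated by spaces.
0.027 3.480 1.724

after link 1: o_1 = (-1.7321, -1.0000, 2.0000)
after link 2: o_2 = (-1.4821, 0.2990, 2.5000)
after link 3: o_3 = (0.0275, 3.4800, 1.7235)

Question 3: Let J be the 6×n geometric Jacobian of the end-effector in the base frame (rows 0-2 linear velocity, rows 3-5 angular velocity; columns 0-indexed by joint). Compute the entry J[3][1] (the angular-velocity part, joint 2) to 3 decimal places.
axis z_1 = (-0.5000,0.8660,0.0000); lever o_n−o_1 = (1.7595,4.4800,-0.2765)
cross product → J_v[:, 1] = (-0.2394,-0.1382,-3.7638)
J_ω[:, 1] = z_1
entry J[3][1] = -0.5000

-0.500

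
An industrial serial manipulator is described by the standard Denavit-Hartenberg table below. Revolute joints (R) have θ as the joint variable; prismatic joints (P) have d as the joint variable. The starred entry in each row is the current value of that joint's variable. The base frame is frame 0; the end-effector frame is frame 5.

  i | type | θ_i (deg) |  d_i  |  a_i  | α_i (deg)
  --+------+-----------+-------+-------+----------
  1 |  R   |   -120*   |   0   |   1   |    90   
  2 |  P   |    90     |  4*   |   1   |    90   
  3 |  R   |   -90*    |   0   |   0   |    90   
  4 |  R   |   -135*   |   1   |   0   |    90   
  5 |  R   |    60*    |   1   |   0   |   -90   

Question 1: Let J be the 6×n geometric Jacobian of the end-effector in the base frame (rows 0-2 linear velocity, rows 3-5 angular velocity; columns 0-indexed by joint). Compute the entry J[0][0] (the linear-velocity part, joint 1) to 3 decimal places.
-0.875

axis z_0 = ẑ; lever o_n−o_0 = (-4.9300,0.8752,0.0000)
cross product → J_v[:, 0] = (-0.8752,-4.9300,0.0000)
J_ω[:, 0] = z_0
entry J[0][0] = -0.8752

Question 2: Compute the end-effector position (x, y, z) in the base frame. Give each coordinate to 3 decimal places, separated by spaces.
-4.930 0.875 0.000

after link 1: o_1 = (-0.5000, -0.8660, 0.0000)
after link 2: o_2 = (-3.9641, 1.1340, 1.0000)
after link 3: o_3 = (-3.9641, 1.1340, 1.0000)
after link 4: o_4 = (-3.9641, 1.1340, 0.0000)
after link 5: o_5 = (-4.9300, 0.8752, 0.0000)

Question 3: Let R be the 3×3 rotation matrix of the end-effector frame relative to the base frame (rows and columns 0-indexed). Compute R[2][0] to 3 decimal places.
-0.866

End-effector x-axis (col 0 of R) = (-0.1294,0.4830,-0.8660)
R[2][0] = -0.8660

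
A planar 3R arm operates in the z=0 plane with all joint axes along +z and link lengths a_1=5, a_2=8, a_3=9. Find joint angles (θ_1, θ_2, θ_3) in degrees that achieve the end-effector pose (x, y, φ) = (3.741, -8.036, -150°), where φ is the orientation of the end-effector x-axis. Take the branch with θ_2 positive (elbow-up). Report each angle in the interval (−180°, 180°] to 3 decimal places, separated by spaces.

-45.005 45.004 -149.999

wrist centre = target − a_3·(cos φ, sin φ) = (11.5352, -3.5360)
cos θ_2 = (145.5648−5²−8²)/(2·5·8) = 0.7071; θ_2 = 45.0038° (elbow-up)
β = atan2(-3.5360,11.5352) = -17.0424°; ψ = atan2(5.6572,10.6565) = 27.9626°
θ_1 = β − ψ = -45.0049°
θ_3 = φ − θ_1 − θ_2 = -149.9988° (wrapped to (-180°,180°])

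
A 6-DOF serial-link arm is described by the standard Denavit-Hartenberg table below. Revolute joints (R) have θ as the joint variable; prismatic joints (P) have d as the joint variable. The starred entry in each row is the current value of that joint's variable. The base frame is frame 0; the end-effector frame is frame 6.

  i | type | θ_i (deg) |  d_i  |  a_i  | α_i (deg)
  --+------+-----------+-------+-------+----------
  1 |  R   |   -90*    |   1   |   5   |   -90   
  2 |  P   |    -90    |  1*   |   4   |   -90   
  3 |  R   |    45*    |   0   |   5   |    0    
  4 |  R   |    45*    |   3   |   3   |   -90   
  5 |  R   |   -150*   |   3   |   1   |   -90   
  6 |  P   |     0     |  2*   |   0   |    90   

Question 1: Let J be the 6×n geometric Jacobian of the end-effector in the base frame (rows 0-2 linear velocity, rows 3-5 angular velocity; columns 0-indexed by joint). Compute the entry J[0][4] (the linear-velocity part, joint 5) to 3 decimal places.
-2.232

axis z_4 = (-0.0000,-0.0000,-1.0000); lever o_n−o_4 = (-0.1340,-2.2321,-3.0000)
cross product → J_v[:, 4] = (-2.2321,0.1340,0.0000)
J_ω[:, 4] = z_4
entry J[0][4] = -2.2321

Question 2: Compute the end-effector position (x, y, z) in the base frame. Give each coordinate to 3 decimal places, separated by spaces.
after link 1: o_1 = (0.0000, -5.0000, 1.0000)
after link 2: o_2 = (1.0000, -5.0000, 5.0000)
after link 3: o_3 = (-2.5355, -5.0000, 8.5355)
after link 4: o_4 = (-5.5355, -8.0000, 8.5355)
after link 5: o_5 = (-4.6695, -8.5000, 5.5355)
after link 6: o_6 = (-5.6695, -10.2321, 5.5355)

-5.670 -10.232 5.536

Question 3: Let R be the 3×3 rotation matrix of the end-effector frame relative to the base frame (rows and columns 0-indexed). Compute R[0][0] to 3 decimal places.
0.866

End-effector x-axis (col 0 of R) = (0.8660,-0.5000,-0.0000)
R[0][0] = 0.8660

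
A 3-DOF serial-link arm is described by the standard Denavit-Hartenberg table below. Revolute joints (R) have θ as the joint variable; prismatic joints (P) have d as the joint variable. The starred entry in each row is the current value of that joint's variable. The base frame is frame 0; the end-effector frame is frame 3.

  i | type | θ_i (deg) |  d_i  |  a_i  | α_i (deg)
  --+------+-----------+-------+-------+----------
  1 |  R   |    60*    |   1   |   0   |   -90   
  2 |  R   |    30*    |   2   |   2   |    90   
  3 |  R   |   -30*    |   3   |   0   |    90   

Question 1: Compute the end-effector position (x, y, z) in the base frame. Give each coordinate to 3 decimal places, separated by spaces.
-0.116 3.799 2.598

after link 1: o_1 = (0.0000, 0.0000, 1.0000)
after link 2: o_2 = (-0.8660, 2.5000, 0.0000)
after link 3: o_3 = (-0.1160, 3.7990, 2.5981)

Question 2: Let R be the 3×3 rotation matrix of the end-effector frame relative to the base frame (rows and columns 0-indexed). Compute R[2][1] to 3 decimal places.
End-effector y-axis (col 1 of R) = (0.2500,0.4330,0.8660)
R[2][1] = 0.8660

0.866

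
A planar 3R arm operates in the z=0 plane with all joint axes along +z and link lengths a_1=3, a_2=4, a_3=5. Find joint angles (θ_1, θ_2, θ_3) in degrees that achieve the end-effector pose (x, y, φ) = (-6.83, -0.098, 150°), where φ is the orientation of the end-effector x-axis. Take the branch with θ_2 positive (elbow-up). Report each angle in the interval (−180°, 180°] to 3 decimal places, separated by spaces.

wrist centre = target − a_3·(cos φ, sin φ) = (-2.4999, -2.5980)
cos θ_2 = (12.9990−3²−4²)/(2·3·4) = -0.5000; θ_2 = 120.0028° (elbow-up)
β = atan2(-2.5980,-2.4999) = -133.8973°; ψ = atan2(3.4640,0.9998) = 73.9001°
θ_1 = β − ψ = -207.7973°
θ_3 = φ − θ_1 − θ_2 = -122.2055° (wrapped to (-180°,180°])

152.203 120.003 -122.205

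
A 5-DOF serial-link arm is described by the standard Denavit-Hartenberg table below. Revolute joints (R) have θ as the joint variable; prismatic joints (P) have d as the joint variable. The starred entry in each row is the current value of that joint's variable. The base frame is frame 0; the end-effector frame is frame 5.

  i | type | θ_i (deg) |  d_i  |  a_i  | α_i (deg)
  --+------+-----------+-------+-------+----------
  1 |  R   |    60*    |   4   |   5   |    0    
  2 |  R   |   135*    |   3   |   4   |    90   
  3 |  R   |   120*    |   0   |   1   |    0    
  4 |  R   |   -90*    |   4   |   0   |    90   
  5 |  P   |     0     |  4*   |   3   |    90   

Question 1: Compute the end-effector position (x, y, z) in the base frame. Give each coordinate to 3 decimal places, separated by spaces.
-6.357 6.098 5.902

after link 1: o_1 = (2.5000, 4.3301, 4.0000)
after link 2: o_2 = (-1.3637, 3.2949, 7.0000)
after link 3: o_3 = (-0.8807, 3.4243, 7.8660)
after link 4: o_4 = (-1.9160, 7.2880, 7.8660)
after link 5: o_5 = (-6.3574, 6.0979, 5.9019)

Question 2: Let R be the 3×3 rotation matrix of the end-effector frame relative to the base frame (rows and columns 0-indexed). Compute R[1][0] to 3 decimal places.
End-effector x-axis (col 0 of R) = (-0.8365,-0.2241,0.5000)
R[1][0] = -0.2241

-0.224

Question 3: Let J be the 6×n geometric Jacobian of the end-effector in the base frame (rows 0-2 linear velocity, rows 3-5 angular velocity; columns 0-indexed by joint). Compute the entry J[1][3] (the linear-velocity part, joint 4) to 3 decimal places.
-0.508

axis z_3 = (-0.2588,0.9659,0.0000); lever o_n−o_3 = (-5.4767,2.6736,-1.9641)
cross product → J_v[:, 3] = (-1.8972,-0.5083,4.5981)
J_ω[:, 3] = z_3
entry J[1][3] = -0.5083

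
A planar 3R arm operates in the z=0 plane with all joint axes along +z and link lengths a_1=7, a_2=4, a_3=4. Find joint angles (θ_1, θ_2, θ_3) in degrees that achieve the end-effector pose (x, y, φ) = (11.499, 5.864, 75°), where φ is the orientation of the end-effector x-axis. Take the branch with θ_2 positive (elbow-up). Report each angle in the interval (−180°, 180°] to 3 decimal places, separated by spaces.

wrist centre = target − a_3·(cos φ, sin φ) = (10.4637, 2.0003)
cos θ_2 = (113.4907−7²−4²)/(2·7·4) = 0.8659; θ_2 = 30.0137° (elbow-up)
β = atan2(2.0003,10.4637) = 10.8224°; ψ = atan2(2.0008,10.4636) = 10.8253°
θ_1 = β − ψ = -0.0029°
θ_3 = φ − θ_1 − θ_2 = 44.9892° (wrapped to (-180°,180°])

-0.003 30.014 44.989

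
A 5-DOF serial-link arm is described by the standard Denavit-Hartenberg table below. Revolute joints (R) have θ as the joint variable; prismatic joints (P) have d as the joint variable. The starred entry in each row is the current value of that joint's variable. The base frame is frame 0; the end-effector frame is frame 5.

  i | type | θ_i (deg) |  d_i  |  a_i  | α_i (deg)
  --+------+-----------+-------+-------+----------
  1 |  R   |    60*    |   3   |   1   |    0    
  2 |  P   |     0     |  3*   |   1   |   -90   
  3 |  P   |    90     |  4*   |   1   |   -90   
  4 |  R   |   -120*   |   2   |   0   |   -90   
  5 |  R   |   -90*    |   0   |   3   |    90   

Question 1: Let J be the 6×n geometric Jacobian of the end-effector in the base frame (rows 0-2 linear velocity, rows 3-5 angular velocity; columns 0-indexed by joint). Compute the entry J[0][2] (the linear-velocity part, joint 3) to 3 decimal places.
prismatic axis z_2 = (-0.8660,0.5000,0.0000)
J_v[:, 2] = z_2; J_ω[:, 2] = (0,0,0)
entry J[0][2] = -0.8660

-0.866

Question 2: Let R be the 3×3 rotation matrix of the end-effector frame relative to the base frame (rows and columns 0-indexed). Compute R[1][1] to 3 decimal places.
End-effector y-axis (col 1 of R) = (-0.4330,0.2500,-0.8660)
R[1][1] = 0.2500

0.250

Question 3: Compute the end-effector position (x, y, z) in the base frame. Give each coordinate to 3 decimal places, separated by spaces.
-4.964 -0.598 5.000

after link 1: o_1 = (0.5000, 0.8660, 3.0000)
after link 2: o_2 = (1.0000, 1.7321, 6.0000)
after link 3: o_3 = (-2.4641, 3.7321, 5.0000)
after link 4: o_4 = (-3.4641, 2.0000, 5.0000)
after link 5: o_5 = (-4.9641, -0.5981, 5.0000)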